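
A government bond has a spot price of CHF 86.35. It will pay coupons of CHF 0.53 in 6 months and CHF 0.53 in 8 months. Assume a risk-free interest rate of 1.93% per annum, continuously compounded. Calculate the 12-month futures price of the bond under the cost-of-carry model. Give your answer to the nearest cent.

PV(coupons) I = 0.53·e^(−0.0193·6/12) + 0.53·e^(−0.0193·8/12)
I = 0.5249 + 0.5232 = 1.0481
F = (S − I)·e^(rT) = (86.35 − 1.0481) · e^(0.0193·12/12)
= 85.3019 · e^0.019300 = 85.3019 × 1.019487 = CHF 86.96

CHF 86.96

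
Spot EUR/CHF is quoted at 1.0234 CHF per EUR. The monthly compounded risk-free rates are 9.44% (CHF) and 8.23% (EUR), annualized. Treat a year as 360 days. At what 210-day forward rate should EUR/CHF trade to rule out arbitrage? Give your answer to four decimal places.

By covered interest parity, F = S · (1+r_CHF/12)^(12T) / (1+r_EUR/12)^(12T)
= 1.0234 × 1.056383 / 1.049007 = 1.0234 × 1.007031
F = 1.0306 CHF per EUR

1.0306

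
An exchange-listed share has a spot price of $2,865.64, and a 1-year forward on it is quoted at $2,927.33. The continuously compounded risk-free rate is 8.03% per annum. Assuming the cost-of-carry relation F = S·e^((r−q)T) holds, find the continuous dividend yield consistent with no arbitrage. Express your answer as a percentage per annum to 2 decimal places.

5.90%

From F = S·e^((r−q)T): (r − q) = ln(F/S)/T
ln(2927.33/2865.64) = ln(1.021527) = 0.021299
(r − q) = 0.021299 / (1) = 0.021299
q = r − ln(F/S)/T = 0.0803 − 0.021299 = 0.059001
q = 5.90%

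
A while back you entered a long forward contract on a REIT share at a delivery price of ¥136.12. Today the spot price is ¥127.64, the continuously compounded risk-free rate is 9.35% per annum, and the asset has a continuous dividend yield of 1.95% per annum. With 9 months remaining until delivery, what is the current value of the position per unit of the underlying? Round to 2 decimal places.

Current fair forward for the remaining 9 months: F = S·e^((r − q)·T), (r − q) = 0.0935 − 0.0195 = 0.0740
F = 127.64 · e^(0.0740 × 9/12) = 127.64 × 1.057069 = 134.9243
Value of long forward = (F − K)·e^(−rT) = (134.9243 − 136.12) · e^(−0.0935·9/12)
= -1.1957 × 0.932277 = -1.11

-¥1.11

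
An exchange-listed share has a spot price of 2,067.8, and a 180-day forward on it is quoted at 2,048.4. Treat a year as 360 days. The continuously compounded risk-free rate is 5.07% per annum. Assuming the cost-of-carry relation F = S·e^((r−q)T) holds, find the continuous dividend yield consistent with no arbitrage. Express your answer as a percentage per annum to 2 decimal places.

6.96%

From F = S·e^((r−q)T): (r − q) = ln(F/S)/T
ln(2048.4/2067.8) = ln(0.990618) = -0.009426
(r − q) = -0.009426 / (180/360) = -0.018852
q = r − ln(F/S)/T = 0.0507 + 0.018852 = 0.069552
q = 6.96%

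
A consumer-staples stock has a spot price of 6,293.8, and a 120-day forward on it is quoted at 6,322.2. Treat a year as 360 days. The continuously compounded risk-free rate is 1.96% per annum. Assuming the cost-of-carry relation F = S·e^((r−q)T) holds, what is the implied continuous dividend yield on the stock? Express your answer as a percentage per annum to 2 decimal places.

From F = S·e^((r−q)T): (r − q) = ln(F/S)/T
ln(6322.2/6293.8) = ln(1.004512) = 0.004502
(r − q) = 0.004502 / (120/360) = 0.013506
q = r − ln(F/S)/T = 0.0196 − 0.013506 = 0.006094
q = 0.61%

0.61%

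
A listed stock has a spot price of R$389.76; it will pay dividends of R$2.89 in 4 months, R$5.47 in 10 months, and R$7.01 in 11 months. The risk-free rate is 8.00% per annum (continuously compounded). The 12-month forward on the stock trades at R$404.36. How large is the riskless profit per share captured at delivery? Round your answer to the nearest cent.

R$2.21 per share

PV(dividends) I = 2.89·e^(−0.0800·4/12) + 5.47·e^(−0.0800·10/12) + 7.01·e^(−0.0800·11/12) = 14.4455
Fair forward F* = (S − I)·e^(rT) = (389.76 − 14.4455)·e^0.080000 = 375.3145 × 1.083287 = 406.5733
Market R$404.36 < fair 406.5733: forward underpriced → reverse cash-and-carry (short the stock, invest proceeds at r, pay the dividends, go long the forward).
Profit at T = |F_mkt − F*| = |404.36 − 406.5733| = R$2.21 per share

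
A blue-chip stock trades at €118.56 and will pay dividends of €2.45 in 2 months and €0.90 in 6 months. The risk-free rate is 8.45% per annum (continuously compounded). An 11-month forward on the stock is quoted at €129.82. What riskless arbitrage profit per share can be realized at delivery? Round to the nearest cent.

€5.25 per share

PV(dividends) I = 2.45·e^(−0.0845·2/12) + 0.90·e^(−0.0845·6/12) = 3.2785
Fair forward F* = (S − I)·e^(rT) = (118.56 − 3.2785)·e^0.077458 = 115.2815 × 1.080537 = 124.5659
Market €129.82 > fair 124.5659: forward overpriced → cash-and-carry (borrow at r, buy the stock and collect the dividends, short the forward).
Profit at T = |F_mkt − F*| = |129.82 − 124.5659| = €5.25 per share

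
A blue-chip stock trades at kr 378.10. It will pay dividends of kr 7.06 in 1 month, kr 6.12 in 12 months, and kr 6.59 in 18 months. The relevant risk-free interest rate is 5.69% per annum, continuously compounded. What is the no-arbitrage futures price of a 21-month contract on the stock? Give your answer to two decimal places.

PV(dividends) I = 7.06·e^(−0.0569·1/12) + 6.12·e^(−0.0569·12/12) + 6.59·e^(−0.0569·18/12)
I = 7.0266 + 5.7815 + 6.0509 = 18.8590
F = (S − I)·e^(rT) = (378.10 − 18.8590) · e^(0.0569·21/12)
= 359.2410 · e^0.099575 = 359.2410 × 1.104701 = kr 396.85

kr 396.85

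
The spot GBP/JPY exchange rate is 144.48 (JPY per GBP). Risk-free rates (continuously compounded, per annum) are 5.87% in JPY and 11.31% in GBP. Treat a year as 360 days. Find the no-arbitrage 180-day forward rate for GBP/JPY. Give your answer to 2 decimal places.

F = S·e^((r_JPY − r_GBP)T) = 144.48 · e^((0.0587 − 0.1131) × 180/360)
= 144.48 · e^-0.027200 = 144.48 × 0.973167
F = 140.60 JPY per GBP

140.60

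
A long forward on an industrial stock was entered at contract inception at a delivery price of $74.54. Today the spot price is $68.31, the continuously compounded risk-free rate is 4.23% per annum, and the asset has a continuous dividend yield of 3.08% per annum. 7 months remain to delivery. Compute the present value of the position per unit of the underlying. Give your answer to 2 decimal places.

Current fair forward for the remaining 7 months: F = S·e^((r − q)·T), (r − q) = 0.0423 − 0.0308 = 0.0115
F = 68.31 · e^(0.0115 × 7/12) = 68.31 × 1.006731 = 68.7698
Value of long forward = (F − K)·e^(−rT) = (68.7698 − 74.54) · e^(−0.0423·7/12)
= -5.7702 × 0.975627 = -5.63

-$5.63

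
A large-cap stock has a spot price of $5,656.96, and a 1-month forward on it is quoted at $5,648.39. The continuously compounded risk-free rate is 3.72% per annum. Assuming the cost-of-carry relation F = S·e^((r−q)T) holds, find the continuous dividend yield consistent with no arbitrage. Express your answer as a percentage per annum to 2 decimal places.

From F = S·e^((r−q)T): (r − q) = ln(F/S)/T
ln(5648.39/5656.96) = ln(0.998485) = -0.001516
(r − q) = -0.001516 / (1/12) = -0.018192
q = r − ln(F/S)/T = 0.0372 + 0.018192 = 0.055392
q = 5.54%

5.54%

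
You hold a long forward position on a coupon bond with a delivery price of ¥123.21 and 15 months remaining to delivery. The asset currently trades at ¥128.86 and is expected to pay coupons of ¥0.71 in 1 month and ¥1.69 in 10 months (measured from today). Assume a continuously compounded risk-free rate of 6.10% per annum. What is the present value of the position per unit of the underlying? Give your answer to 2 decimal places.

PV(remaining coupons) I = 0.71·e^(−0.0610·1/12) + 1.69·e^(−0.0610·10/12) = 2.3126
Current forward F = (S − I)·e^(rT) = (128.86 − 2.3126)·e^(0.0610·15/12) = 126.5474 × 1.079232 = 136.5740
Value (long) = (F − K)·e^(−rT) = (136.5740 − 123.21) × 0.926585 = 12.3829
Value = ¥12.38

¥12.38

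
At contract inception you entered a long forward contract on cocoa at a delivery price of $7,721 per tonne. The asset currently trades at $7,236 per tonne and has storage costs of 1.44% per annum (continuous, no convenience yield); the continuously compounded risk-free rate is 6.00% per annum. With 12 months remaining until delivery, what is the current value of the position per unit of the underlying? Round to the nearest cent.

Current fair forward for the remaining 12 months: F = S·e^((r + u)·T), (r + u) = 0.0600 + 0.0144 = 0.0744
F = 7236 · e^(0.0744 × 12/12) = 7236 × 1.07723761 = 7794.8913
Value of long forward = (F − K)·e^(−rT) = (7794.8913 − 7721) · e^(−0.0600·12/12)
= 73.8913 × 0.94176453 = 69.59

$69.59 per tonne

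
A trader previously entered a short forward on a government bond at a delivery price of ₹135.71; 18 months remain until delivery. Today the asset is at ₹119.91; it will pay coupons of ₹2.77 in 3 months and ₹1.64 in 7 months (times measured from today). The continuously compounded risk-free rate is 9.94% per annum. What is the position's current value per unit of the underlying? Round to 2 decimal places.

₹1.25

PV(remaining coupons) I = 2.77·e^(−0.0994·3/12) + 1.64·e^(−0.0994·7/12) = 4.2496
Current forward F = (S − I)·e^(rT) = (119.91 − 4.2496)·e^(0.0994·18/12) = 115.6604 × 1.160789 = 134.2573
Value (long) = (F − K)·e^(−rT) = (134.2573 − 135.71) × 0.861483 = -1.2515
Short position value = −(long value) = ₹1.25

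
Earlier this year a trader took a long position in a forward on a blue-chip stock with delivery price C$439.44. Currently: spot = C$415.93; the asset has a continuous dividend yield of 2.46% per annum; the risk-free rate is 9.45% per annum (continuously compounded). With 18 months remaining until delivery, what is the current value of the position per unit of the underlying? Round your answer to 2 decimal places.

C$19.50

Current fair forward for the remaining 18 months: F = S·e^((r − q)·T), (r − q) = 0.0945 − 0.0246 = 0.0699
F = 415.93 · e^(0.0699 × 18/12) = 415.93 × 1.110544 = 461.9086
Value of long forward = (F − K)·e^(−rT) = (461.9086 − 439.44) · e^(−0.0945·18/12)
= 22.4686 × 0.867838 = 19.50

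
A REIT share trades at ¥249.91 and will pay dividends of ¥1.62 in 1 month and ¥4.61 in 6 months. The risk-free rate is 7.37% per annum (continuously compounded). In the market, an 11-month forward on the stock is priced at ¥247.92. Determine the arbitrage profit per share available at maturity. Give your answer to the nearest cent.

¥12.98 per share

PV(dividends) I = 1.62·e^(−0.0737·1/12) + 4.61·e^(−0.0737·6/12) = 6.0533
Fair forward F* = (S − I)·e^(rT) = (249.91 − 6.0533)·e^0.067558 = 243.8567 × 1.069892 = 260.9003
Market ¥247.92 < fair 260.9003: forward underpriced → reverse cash-and-carry (short the stock, invest proceeds at r, pay the dividends, go long the forward).
Profit at T = |F_mkt − F*| = |247.92 − 260.9003| = ¥12.98 per share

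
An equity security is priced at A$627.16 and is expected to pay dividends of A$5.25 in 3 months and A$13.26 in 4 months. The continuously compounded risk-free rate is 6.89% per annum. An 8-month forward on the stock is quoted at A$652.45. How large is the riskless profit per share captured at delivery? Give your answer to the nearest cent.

A$14.78 per share

PV(dividends) I = 5.25·e^(−0.0689·3/12) + 13.26·e^(−0.0689·4/12) = 18.1193
Fair forward F* = (S − I)·e^(rT) = (627.16 − 18.1193)·e^0.045933 = 609.0407 × 1.047004 = 637.6680
Market A$652.45 > fair 637.6680: forward overpriced → cash-and-carry (borrow at r, buy the stock and collect the dividends, short the forward).
Profit at T = |F_mkt − F*| = |652.45 − 637.6680| = A$14.78 per share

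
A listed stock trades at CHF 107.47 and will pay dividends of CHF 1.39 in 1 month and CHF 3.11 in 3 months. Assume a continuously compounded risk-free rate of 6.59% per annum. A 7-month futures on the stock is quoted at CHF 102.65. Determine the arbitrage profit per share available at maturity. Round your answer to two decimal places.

PV(dividends) I = 1.39·e^(−0.0659·1/12) + 3.11·e^(−0.0659·3/12) = 4.4416
Fair futures F* = (S − I)·e^(rT) = (107.47 − 4.4416)·e^0.038442 = 103.0284 × 1.039190 = 107.0661
Market CHF 102.65 < fair 107.0661: forward underpriced → reverse cash-and-carry (short the stock, invest proceeds at r, pay the dividends, go long the forward).
Profit at T = |F_mkt − F*| = |102.65 − 107.0661| = CHF 4.42 per share

CHF 4.42 per share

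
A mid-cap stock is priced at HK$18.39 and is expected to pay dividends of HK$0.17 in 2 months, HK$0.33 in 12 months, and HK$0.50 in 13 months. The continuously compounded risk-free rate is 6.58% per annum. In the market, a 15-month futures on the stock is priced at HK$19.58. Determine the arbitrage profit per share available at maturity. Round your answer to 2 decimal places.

PV(dividends) I = 0.17·e^(−0.0658·2/12) + 0.33·e^(−0.0658·12/12) + 0.50·e^(−0.0658·13/12) = 0.9427
Fair futures F* = (S − I)·e^(rT) = (18.39 − 0.9427)·e^0.082250 = 17.4473 × 1.085727 = 18.9430
Market HK$19.58 > fair 18.9430: forward overpriced → cash-and-carry (borrow at r, buy the stock and collect the dividends, short the forward).
Profit at T = |F_mkt − F*| = |19.58 − 18.9430| = HK$0.64 per share

HK$0.64 per share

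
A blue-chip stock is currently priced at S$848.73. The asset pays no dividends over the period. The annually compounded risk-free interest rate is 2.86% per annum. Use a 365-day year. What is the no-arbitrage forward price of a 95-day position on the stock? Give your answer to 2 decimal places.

F = S · (1+r)^T
= 848.73 × 1.007366
F = S$854.98

S$854.98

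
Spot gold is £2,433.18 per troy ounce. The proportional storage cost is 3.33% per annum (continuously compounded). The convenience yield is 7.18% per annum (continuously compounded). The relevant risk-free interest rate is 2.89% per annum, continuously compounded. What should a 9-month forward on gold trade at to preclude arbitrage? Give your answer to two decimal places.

Net carry = r + u − y = 0.0289 + 0.0333 − 0.0718 = -0.0096
F = S·e^((r+u−y)T) = 2433.18 · e^(-0.0096 × 9/12) = 2433.18 · e^-0.00720000
= 2433.18 × 0.99282586 = £2,415.72 per troy ounce

£2,415.72 per troy ounce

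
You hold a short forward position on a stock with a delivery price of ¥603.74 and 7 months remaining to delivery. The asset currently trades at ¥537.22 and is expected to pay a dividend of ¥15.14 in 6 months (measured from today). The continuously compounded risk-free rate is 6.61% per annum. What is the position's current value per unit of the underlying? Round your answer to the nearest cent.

¥58.33

PV(remaining dividends) I = 15.14·e^(−0.0661·6/12) = 14.6478
Current forward F = (S − I)·e^(rT) = (537.22 − 14.6478)·e^(0.0661·7/12) = 522.5722 × 1.039311 = 543.1150
Value (long) = (F − K)·e^(−rT) = (543.1150 − 603.74) × 0.962176 = -58.3319
Short position value = −(long value) = ¥58.33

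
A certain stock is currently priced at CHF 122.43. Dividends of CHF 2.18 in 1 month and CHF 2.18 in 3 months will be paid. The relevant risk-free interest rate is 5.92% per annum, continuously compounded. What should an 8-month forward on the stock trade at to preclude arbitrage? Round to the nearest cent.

PV(dividends) I = 2.18·e^(−0.0592·1/12) + 2.18·e^(−0.0592·3/12)
I = 2.1693 + 2.1480 = 4.3173
F = (S − I)·e^(rT) = (122.43 − 4.3173) · e^(0.0592·8/12)
= 118.1127 · e^0.039467 = 118.1127 × 1.040256 = CHF 122.87

CHF 122.87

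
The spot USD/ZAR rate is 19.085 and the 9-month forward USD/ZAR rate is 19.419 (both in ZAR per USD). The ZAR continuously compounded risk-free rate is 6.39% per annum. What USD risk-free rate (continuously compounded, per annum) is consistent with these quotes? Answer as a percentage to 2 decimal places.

4.08%

F = S·e^((r_ZAR − r_USD)T) ⇒ r_USD = r_ZAR − ln(F/S)/T
ln(19.419/19.085) = 0.017349; /(9/12) = 0.023132
r_USD = 0.0639 − 0.023132 = 0.040768
r_USD = 4.08%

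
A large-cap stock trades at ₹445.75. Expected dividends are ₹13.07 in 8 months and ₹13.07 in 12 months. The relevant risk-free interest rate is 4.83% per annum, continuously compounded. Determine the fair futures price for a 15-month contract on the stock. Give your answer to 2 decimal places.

₹446.82

PV(dividends) I = 13.07·e^(−0.0483·8/12) + 13.07·e^(−0.0483·12/12)
I = 12.6558 + 12.4537 = 25.1095
F = (S − I)·e^(rT) = (445.75 − 25.1095) · e^(0.0483·15/12)
= 420.6405 · e^0.060375 = 420.6405 × 1.062235 = ₹446.82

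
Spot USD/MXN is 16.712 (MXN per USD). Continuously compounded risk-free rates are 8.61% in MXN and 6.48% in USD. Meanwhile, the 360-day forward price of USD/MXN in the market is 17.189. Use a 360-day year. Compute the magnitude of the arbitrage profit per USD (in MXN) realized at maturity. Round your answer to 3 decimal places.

Fair forward: F* = S·e^(carry·T), with carry = (r_MXN − r_USD) = 0.0861 − 0.0648 = 0.0213
F* = 16.712 · e^(0.0213 × 360/360) = 16.712 · e^0.021300 = 16.712 × 1.021528 = 17.0718
Market 17.189 > fair 17.0718: forward overpriced → cash-and-carry (buy spot, short the forward).
At maturity, profit = |F_mkt − F*| = |17.189 − 17.0718| = 0.117 per USD (in MXN)

0.117 per USD (in MXN)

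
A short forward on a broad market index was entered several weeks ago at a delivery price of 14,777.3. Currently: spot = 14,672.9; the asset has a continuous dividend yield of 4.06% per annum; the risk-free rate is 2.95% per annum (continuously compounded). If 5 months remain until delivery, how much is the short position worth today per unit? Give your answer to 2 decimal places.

170.00

Current fair forward for the remaining 5 months: F = S·e^((r − q)·T), (r − q) = 0.0295 − 0.0406 = -0.0111
F = 14672.9 · e^(-0.0111 × 5/12) = 14672.9 × 0.99538568 = 14605.1945
Value of long forward = (F − K)·e^(−rT) = (14605.1945 − 14777.3) · e^(−0.0295·5/12)
= -172.1055 × 0.98778357 = -170.00
Short position value = −(long value) = 170.00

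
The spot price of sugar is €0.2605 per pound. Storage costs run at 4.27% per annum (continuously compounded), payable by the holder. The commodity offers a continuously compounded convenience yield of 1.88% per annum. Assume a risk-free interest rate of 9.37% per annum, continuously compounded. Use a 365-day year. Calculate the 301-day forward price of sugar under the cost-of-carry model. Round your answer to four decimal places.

Net carry = r + u − y = 0.0937 + 0.0427 − 0.0188 = 0.1176
F = S·e^((r+u−y)T) = 0.2605 · e^(0.1176 × 301/365) = 0.2605 · e^0.096980
= 0.2605 × 1.101838 = €0.2870 per pound

€0.2870 per pound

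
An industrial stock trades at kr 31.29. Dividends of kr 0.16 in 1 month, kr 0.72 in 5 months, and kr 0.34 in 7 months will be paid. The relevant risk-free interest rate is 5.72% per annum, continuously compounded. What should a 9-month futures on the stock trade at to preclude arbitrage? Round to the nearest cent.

kr 31.42

PV(dividends) I = 0.16·e^(−0.0572·1/12) + 0.72·e^(−0.0572·5/12) + 0.34·e^(−0.0572·7/12)
I = 0.1592 + 0.7030 + 0.3288 = 1.1910
F = (S − I)·e^(rT) = (31.29 − 1.1910) · e^(0.0572·9/12)
= 30.0990 · e^0.042900 = 30.0990 × 1.043834 = kr 31.42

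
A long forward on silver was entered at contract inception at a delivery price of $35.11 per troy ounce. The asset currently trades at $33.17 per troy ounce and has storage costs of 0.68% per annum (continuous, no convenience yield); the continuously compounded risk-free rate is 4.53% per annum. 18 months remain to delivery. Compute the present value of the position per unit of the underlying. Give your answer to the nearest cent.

Current fair forward for the remaining 18 months: F = S·e^((r + u)·T), (r + u) = 0.0453 + 0.0068 = 0.0521
F = 33.17 · e^(0.0521 × 18/12) = 33.17 × 1.081285 = 35.8662
Value of long forward = (F − K)·e^(−rT) = (35.8662 − 35.11) · e^(−0.0453·18/12)
= 0.7562 × 0.934307 = 0.71

$0.71 per troy ounce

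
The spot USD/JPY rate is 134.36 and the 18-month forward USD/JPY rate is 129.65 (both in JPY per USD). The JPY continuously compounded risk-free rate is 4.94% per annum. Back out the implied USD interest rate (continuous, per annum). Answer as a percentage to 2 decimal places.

F = S·e^((r_JPY − r_USD)T) ⇒ r_USD = r_JPY − ln(F/S)/T
ln(129.65/134.36) = -0.035684; /(18/12) = -0.023789
r_USD = 0.0494 + 0.023789 = 0.073189
r_USD = 7.32%

7.32%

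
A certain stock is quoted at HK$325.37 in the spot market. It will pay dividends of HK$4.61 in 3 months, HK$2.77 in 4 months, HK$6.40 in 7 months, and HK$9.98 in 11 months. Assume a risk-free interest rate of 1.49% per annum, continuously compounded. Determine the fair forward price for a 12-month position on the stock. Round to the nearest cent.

HK$306.36

PV(dividends) I = 4.61·e^(−0.0149·3/12) + 2.77·e^(−0.0149·4/12) + 6.40·e^(−0.0149·7/12) + 9.98·e^(−0.0149·11/12)
I = 4.5929 + 2.7563 + 6.3446 + 9.8446 = 23.5384
F = (S − I)·e^(rT) = (325.37 − 23.5384) · e^(0.0149·12/12)
= 301.8316 · e^0.014900 = 301.8316 × 1.015012 = HK$306.36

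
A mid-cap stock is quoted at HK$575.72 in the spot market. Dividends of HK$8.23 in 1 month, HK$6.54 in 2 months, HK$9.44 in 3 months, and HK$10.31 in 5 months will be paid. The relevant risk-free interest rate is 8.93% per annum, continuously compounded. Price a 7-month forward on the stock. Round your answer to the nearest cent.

HK$570.92

PV(dividends) I = 8.23·e^(−0.0893·1/12) + 6.54·e^(−0.0893·2/12) + 9.44·e^(−0.0893·3/12) + 10.31·e^(−0.0893·5/12)
I = 8.1690 + 6.4434 + 9.2316 + 9.9334 = 33.7774
F = (S − I)·e^(rT) = (575.72 − 33.7774) · e^(0.0893·7/12)
= 541.9426 · e^0.052092 = 541.9426 × 1.053473 = HK$570.92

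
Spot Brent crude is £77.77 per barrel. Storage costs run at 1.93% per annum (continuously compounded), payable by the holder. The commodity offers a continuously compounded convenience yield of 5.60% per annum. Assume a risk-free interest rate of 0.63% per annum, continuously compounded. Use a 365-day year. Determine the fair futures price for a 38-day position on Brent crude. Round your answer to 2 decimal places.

Net carry = r + u − y = 0.0063 + 0.0193 − 0.0560 = -0.0304
F = S·e^((r+u−y)T) = 77.77 · e^(-0.0304 × 38/365) = 77.77 · e^-0.003165
= 77.77 × 0.996840 = £77.52 per barrel

£77.52 per barrel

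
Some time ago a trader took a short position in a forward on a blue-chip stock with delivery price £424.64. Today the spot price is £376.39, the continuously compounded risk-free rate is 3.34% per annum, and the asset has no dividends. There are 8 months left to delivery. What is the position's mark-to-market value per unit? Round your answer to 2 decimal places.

Current fair forward for the remaining 8 months: F = S·e^(r·T), r = 0.0334
F = 376.39 · e^(0.0334 × 8/12) = 376.39 × 1.022516 = 384.8648
Value of long forward = (F − K)·e^(−rT) = (384.8648 − 424.64) · e^(−0.0334·8/12)
= -39.7752 × 0.977979 = -38.90
Short position value = −(long value) = £38.90

£38.90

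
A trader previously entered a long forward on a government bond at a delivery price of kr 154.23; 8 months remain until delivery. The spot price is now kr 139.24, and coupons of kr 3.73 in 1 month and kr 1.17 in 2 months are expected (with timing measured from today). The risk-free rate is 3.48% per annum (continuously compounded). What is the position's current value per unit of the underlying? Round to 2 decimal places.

PV(remaining coupons) I = 3.73·e^(−0.0348·1/12) + 1.17·e^(−0.0348·2/12) = 4.8824
Current forward F = (S − I)·e^(rT) = (139.24 − 4.8824)·e^(0.0348·8/12) = 134.3576 × 1.023471 = 137.5111
Value (long) = (F − K)·e^(−rT) = (137.5111 − 154.23) × 0.977067 = -16.3355
Value = -kr 16.34

-kr 16.34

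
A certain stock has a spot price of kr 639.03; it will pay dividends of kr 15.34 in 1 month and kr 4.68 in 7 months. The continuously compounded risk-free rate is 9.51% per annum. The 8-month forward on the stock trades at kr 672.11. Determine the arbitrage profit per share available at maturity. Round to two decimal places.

kr 12.19 per share

PV(dividends) I = 15.34·e^(−0.0951·1/12) + 4.68·e^(−0.0951·7/12) = 19.6464
Fair forward F* = (S − I)·e^(rT) = (639.03 − 19.6464)·e^0.063400 = 619.3836 × 1.065453 = 659.9241
Market kr 672.11 > fair 659.9241: forward overpriced → cash-and-carry (borrow at r, buy the stock and collect the dividends, short the forward).
Profit at T = |F_mkt − F*| = |672.11 − 659.9241| = kr 12.19 per share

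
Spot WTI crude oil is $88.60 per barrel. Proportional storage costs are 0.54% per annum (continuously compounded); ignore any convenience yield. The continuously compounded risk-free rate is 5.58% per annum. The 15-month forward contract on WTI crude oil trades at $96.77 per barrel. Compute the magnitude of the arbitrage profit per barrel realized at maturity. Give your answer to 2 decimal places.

$1.13 per barrel

Fair forward: F* = S·e^(carry·T), with carry = (r + u) = 0.0558 + 0.0054 = 0.0612
F* = 88.60 · e^(0.0612 × 15/12) = 88.60 · e^0.076500 = 88.60 × 1.079502 = $95.6439
Market $96.77 > fair $95.6439: forward overpriced → cash-and-carry (buy spot, short the forward).
At maturity, profit = |F_mkt − F*| = |96.77 − 95.6439| = $1.13 per barrel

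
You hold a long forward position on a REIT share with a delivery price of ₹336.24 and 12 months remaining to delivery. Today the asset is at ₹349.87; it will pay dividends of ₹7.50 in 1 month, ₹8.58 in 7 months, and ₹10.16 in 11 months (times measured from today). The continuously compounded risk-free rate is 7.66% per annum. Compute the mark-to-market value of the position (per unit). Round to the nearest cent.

PV(remaining dividends) I = 7.50·e^(−0.0766·1/12) + 8.58·e^(−0.0766·7/12) + 10.16·e^(−0.0766·11/12) = 25.1284
Current forward F = (S − I)·e^(rT) = (349.87 − 25.1284)·e^(0.0766·12/12) = 324.7416 × 1.079610 = 350.5943
Value (long) = (F − K)·e^(−rT) = (350.5943 − 336.24) × 0.926260 = 13.2958
Value = ₹13.30

₹13.30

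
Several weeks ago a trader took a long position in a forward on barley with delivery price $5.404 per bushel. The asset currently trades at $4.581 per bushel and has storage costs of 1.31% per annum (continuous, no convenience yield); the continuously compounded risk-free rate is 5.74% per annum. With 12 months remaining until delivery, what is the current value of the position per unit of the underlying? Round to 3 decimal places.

Current fair forward for the remaining 12 months: F = S·e^((r + u)·T), (r + u) = 0.0574 + 0.0131 = 0.0705
F = 4.581 · e^(0.0705 × 12/12) = 4.581 × 1.073045 = 4.9156
Value of long forward = (F − K)·e^(−rT) = (4.9156 − 5.404) · e^(−0.0574·12/12)
= -0.4884 × 0.944216 = -0.461

-$0.461 per bushel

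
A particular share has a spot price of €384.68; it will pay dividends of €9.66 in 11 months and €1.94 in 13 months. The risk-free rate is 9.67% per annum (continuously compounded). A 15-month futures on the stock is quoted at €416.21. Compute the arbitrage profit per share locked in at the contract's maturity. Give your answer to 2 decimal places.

PV(dividends) I = 9.66·e^(−0.0967·11/12) + 1.94·e^(−0.0967·13/12) = 10.5876
Fair futures F* = (S − I)·e^(rT) = (384.68 − 10.5876)·e^0.120875 = 374.0924 × 1.128484 = 422.1573
Market €416.21 < fair 422.1573: forward underpriced → reverse cash-and-carry (short the stock, invest proceeds at r, pay the dividends, go long the forward).
Profit at T = |F_mkt − F*| = |416.21 − 422.1573| = €5.95 per share

€5.95 per share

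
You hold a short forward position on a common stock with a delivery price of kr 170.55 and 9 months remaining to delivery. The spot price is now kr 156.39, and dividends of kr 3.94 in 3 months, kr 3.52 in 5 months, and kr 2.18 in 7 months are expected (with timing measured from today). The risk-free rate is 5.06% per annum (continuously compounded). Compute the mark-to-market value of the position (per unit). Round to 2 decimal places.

kr 17.26

PV(remaining dividends) I = 3.94·e^(−0.0506·3/12) + 3.52·e^(−0.0506·5/12) + 2.18·e^(−0.0506·7/12) = 9.4536
Current forward F = (S − I)·e^(rT) = (156.39 − 9.4536)·e^(0.0506·9/12) = 146.9364 × 1.038679 = 152.6198
Value (long) = (F − K)·e^(−rT) = (152.6198 − 170.55) × 0.962761 = -17.2625
Short position value = −(long value) = kr 17.26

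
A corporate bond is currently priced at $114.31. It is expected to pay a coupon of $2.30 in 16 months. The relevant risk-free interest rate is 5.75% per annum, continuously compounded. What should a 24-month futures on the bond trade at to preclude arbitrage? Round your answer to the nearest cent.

PV(coupons) I = 2.30·e^(−0.0575·16/12)
I = 2.1303
F = (S − I)·e^(rT) = (114.31 − 2.1303) · e^(0.0575·24/12)
= 112.1797 · e^0.115000 = 112.1797 × 1.121873 = $125.85

$125.85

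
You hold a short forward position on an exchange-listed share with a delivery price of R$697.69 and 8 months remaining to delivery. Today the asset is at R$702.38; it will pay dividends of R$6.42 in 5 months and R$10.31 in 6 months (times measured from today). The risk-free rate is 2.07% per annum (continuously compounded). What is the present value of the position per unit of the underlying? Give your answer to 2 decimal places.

PV(remaining dividends) I = 6.42·e^(−0.0207·5/12) + 10.31·e^(−0.0207·6/12) = 16.5687
Current forward F = (S − I)·e^(rT) = (702.38 − 16.5687)·e^(0.0207·8/12) = 685.8113 × 1.013896 = 695.3413
Value (long) = (F − K)·e^(−rT) = (695.3413 − 697.69) × 0.986295 = -2.3165
Short position value = −(long value) = R$2.32

R$2.32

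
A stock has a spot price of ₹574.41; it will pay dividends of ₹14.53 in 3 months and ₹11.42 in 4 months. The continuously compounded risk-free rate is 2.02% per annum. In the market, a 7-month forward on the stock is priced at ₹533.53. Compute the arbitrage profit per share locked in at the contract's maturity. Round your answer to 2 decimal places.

₹21.58 per share

PV(dividends) I = 14.53·e^(−0.0202·3/12) + 11.42·e^(−0.0202·4/12) = 25.8002
Fair forward F* = (S − I)·e^(rT) = (574.41 − 25.8002)·e^0.011783 = 548.6098 × 1.011853 = 555.1125
Market ₹533.53 < fair 555.1125: forward underpriced → reverse cash-and-carry (short the stock, invest proceeds at r, pay the dividends, go long the forward).
Profit at T = |F_mkt − F*| = |533.53 − 555.1125| = ₹21.58 per share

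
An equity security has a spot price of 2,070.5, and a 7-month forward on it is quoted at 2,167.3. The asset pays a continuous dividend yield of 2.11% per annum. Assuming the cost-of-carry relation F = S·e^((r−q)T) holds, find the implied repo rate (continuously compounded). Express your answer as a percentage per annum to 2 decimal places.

9.94%

From F = S·e^((r−q)T): (r − q) = ln(F/S)/T
ln(2167.3/2070.5) = ln(1.046752) = 0.045692
(r − q) = 0.045692 / (7/12) = 0.078329
r = ln(F/S)/T + q = 0.078329 + 0.0211 = 0.099429
r = 9.94%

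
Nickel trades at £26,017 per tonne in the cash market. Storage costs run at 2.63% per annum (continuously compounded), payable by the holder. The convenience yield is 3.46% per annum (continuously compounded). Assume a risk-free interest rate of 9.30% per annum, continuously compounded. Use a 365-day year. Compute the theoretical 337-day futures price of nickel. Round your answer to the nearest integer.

£28,133 per tonne

Net carry = r + u − y = 0.0930 + 0.0263 − 0.0346 = 0.0847
F = S·e^((r+u−y)T) = 26017 · e^(0.0847 × 337/365) = 26017 · e^0.078202
= 26017 × 1.081341 = £28,133 per tonne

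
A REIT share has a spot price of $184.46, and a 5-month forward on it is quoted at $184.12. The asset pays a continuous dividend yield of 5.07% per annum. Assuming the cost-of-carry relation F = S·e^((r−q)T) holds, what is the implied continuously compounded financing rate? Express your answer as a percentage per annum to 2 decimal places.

From F = S·e^((r−q)T): (r − q) = ln(F/S)/T
ln(184.12/184.46) = ln(0.998157) = -0.001845
(r − q) = -0.001845 / (5/12) = -0.004428
r = ln(F/S)/T + q = -0.004428 + 0.0507 = 0.046272
r = 4.63%

4.63%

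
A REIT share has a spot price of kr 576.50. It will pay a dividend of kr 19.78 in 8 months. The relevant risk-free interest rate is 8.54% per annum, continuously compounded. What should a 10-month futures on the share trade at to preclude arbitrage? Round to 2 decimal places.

PV(dividends) I = 19.78·e^(−0.0854·8/12)
I = 18.6853
F = (S − I)·e^(rT) = (576.50 − 18.6853) · e^(0.0854·10/12)
= 557.8147 · e^0.071167 = 557.8147 × 1.073761 = kr 598.96

kr 598.96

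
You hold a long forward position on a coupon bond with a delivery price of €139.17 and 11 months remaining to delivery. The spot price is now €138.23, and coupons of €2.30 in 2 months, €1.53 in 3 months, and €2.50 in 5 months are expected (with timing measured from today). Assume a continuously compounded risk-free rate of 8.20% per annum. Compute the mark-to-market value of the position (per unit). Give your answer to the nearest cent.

PV(remaining coupons) I = 2.30·e^(−0.0820·2/12) + 1.53·e^(−0.0820·3/12) + 2.50·e^(−0.0820·5/12) = 6.1838
Current forward F = (S − I)·e^(rT) = (138.23 − 6.1838)·e^(0.0820·11/12) = 132.0462 × 1.078064 = 142.3543
Value (long) = (F − K)·e^(−rT) = (142.3543 − 139.17) × 0.927589 = 2.9537
Value = €2.95

€2.95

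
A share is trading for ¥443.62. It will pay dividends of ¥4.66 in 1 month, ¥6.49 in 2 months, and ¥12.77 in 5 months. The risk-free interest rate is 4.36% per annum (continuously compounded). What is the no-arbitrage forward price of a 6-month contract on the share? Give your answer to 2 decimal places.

PV(dividends) I = 4.66·e^(−0.0436·1/12) + 6.49·e^(−0.0436·2/12) + 12.77·e^(−0.0436·5/12)
I = 4.6431 + 6.4430 + 12.5401 = 23.6262
F = (S − I)·e^(rT) = (443.62 − 23.6262) · e^(0.0436·6/12)
= 419.9938 · e^0.021800 = 419.9938 × 1.022039 = ¥429.25

¥429.25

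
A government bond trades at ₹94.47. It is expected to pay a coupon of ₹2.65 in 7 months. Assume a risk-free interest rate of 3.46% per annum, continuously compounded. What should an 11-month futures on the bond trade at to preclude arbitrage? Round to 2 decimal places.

₹94.83

PV(coupons) I = 2.65·e^(−0.0346·7/12)
I = 2.5971
F = (S − I)·e^(rT) = (94.47 − 2.5971) · e^(0.0346·11/12)
= 91.8729 · e^0.031717 = 91.8729 × 1.032225 = ₹94.83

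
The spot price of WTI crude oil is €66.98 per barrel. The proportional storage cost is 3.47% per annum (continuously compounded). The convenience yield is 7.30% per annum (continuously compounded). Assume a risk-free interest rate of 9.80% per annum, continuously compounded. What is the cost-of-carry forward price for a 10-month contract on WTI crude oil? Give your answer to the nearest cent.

€70.40 per barrel

Net carry = r + u − y = 0.0980 + 0.0347 − 0.0730 = 0.0597
F = S·e^((r+u−y)T) = 66.98 · e^(0.0597 × 10/12) = 66.98 · e^0.049750
= 66.98 × 1.051008 = €70.40 per barrel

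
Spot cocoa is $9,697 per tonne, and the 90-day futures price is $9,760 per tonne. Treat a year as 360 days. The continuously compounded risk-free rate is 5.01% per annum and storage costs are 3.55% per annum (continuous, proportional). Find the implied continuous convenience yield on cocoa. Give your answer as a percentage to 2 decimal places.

F = S·e^((r+u−y)T) ⇒ (r+u−y) = ln(F/S)/T
ln(9760/9697) = 0.006476; /T ⇒ 0.025904
y = r + u − ln(F/S)/T = 0.0501 + 0.0355 − 0.025904 = 0.059696
y = 5.97%

5.97%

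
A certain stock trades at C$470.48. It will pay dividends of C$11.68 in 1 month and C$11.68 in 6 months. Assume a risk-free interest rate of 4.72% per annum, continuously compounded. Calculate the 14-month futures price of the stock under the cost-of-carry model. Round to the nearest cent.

PV(dividends) I = 11.68·e^(−0.0472·1/12) + 11.68·e^(−0.0472·6/12)
I = 11.6341 + 11.4076 = 23.0417
F = (S − I)·e^(rT) = (470.48 − 23.0417) · e^(0.0472·14/12)
= 447.4383 · e^0.055067 = 447.4383 × 1.056611 = C$472.77

C$472.77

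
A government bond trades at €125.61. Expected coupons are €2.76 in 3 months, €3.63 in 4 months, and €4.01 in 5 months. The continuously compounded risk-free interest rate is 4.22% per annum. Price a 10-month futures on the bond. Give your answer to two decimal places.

€119.49

PV(coupons) I = 2.76·e^(−0.0422·3/12) + 3.63·e^(−0.0422·4/12) + 4.01·e^(−0.0422·5/12)
I = 2.7310 + 3.5793 + 3.9401 = 10.2504
F = (S − I)·e^(rT) = (125.61 − 10.2504) · e^(0.0422·10/12)
= 115.3596 · e^0.035167 = 115.3596 × 1.035793 = €119.49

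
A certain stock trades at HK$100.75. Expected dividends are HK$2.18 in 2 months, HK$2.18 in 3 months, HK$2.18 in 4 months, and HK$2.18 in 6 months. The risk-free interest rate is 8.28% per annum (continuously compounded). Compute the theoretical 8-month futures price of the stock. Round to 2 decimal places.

PV(dividends) I = 2.18·e^(−0.0828·2/12) + 2.18·e^(−0.0828·3/12) + 2.18·e^(−0.0828·4/12) + 2.18·e^(−0.0828·6/12)
I = 2.1501 + 2.1353 + 2.1207 + 2.0916 = 8.4977
F = (S − I)·e^(rT) = (100.75 − 8.4977) · e^(0.0828·8/12)
= 92.2523 · e^0.055200 = 92.2523 × 1.056752 = HK$97.49

HK$97.49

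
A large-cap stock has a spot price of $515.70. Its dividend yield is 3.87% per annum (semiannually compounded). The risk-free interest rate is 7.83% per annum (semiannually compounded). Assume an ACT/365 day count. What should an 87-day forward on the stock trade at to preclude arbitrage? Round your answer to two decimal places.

$520.45

F = S · (1+r/2)^(2T) / (1+q/2)^(2T)
= 515.70 × 1.018476 / 1.009178 = 515.70 × 1.009213
F = $520.45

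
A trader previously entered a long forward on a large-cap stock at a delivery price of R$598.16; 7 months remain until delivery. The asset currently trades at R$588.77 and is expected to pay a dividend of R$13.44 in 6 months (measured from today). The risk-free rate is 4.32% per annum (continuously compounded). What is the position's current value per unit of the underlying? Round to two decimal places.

PV(remaining dividends) I = 13.44·e^(−0.0432·6/12) = 13.1528
Current forward F = (S − I)·e^(rT) = (588.77 − 13.1528)·e^(0.0432·7/12) = 575.6172 × 1.025520 = 590.3070
Value (long) = (F − K)·e^(−rT) = (590.3070 − 598.16) × 0.975115 = -7.6576
Value = -R$7.66

-R$7.66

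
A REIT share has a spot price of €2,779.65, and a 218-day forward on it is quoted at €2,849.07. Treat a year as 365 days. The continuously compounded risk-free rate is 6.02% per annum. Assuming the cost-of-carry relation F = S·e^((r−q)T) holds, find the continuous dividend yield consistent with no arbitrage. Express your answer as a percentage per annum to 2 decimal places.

From F = S·e^((r−q)T): (r − q) = ln(F/S)/T
ln(2849.07/2779.65) = ln(1.024974) = 0.024667
(r − q) = 0.024667 / (218/365) = 0.041300
q = r − ln(F/S)/T = 0.0602 − 0.041300 = 0.018900
q = 1.89%

1.89%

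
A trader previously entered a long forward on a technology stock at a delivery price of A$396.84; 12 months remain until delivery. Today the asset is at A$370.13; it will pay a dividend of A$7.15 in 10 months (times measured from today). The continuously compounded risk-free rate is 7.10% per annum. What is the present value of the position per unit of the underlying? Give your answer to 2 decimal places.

PV(remaining dividends) I = 7.15·e^(−0.0710·10/12) = 6.7392
Current forward F = (S − I)·e^(rT) = (370.13 − 6.7392)·e^(0.0710·12/12) = 363.3908 × 1.073581 = 390.1295
Value (long) = (F − K)·e^(−rT) = (390.1295 − 396.84) × 0.931462 = -6.2506
Value = -A$6.25

-A$6.25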